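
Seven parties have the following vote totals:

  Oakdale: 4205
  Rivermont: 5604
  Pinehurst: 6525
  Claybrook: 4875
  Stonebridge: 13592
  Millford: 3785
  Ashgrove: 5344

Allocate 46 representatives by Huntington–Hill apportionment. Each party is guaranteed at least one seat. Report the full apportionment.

Oakdale=4, Rivermont=6, Pinehurst=7, Claybrook=5, Stonebridge=14, Millford=4, Ashgrove=6

With divisor 958: modified quotas Oakdale 4.389, Rivermont 5.850, Pinehurst 6.811, Claybrook 5.089, Stonebridge 14.188, Millford 3.951, Ashgrove 5.578.
Geometric-mean thresholds: Oakdale √(4·5)=4.472, Rivermont √(5·6)=5.477, Pinehurst √(6·7)=6.481, Claybrook √(5·6)=5.477, Stonebridge √(14·15)=14.491, Millford √(3·4)=3.464, Ashgrove √(5·6)=5.477.
Each quota rounded against its threshold gives Oakdale 4, Rivermont 6, Pinehurst 7, Claybrook 5, Stonebridge 14, Millford 4, Ashgrove 6 (total 46).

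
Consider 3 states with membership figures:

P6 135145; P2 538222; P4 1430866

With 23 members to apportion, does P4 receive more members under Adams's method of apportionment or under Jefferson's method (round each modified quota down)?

Adams: P6 2, P2 6, P4 15.
Jefferson: P6 1, P2 6, P4 16.
P4 gets 15 under Adams and 16 under Jefferson.

Jefferson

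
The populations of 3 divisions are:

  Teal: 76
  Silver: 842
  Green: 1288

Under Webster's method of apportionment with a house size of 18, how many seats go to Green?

10

Standard divisor 2206/18 ≈ 122.556; standard quotas: Teal 0.620, Silver 6.870, Green 10.510.
Rounding to the nearest integer gives 1, 7, 11 = 19 seats, so the divisor must be adjusted.
With modified divisor 126: modified quotas Teal 0.603, Silver 6.683, Green 10.222.
Rounding to the nearest integer: Teal 1, Silver 7, Green 10 (total 18).
Green receives 10.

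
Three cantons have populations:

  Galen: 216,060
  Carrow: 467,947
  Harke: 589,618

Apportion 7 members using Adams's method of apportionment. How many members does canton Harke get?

3

Standard divisor 1273625/7 ≈ 181946.429; standard quotas: Galen 1.187, Carrow 2.572, Harke 3.241.
Rounding up gives 2, 3, 4 = 9 seats, so the divisor must be adjusted.
With modified divisor 225000: modified quotas Galen 0.960, Carrow 2.080, Harke 2.621.
Rounding up: Galen 1, Carrow 3, Harke 3 (total 7).
Harke receives 3.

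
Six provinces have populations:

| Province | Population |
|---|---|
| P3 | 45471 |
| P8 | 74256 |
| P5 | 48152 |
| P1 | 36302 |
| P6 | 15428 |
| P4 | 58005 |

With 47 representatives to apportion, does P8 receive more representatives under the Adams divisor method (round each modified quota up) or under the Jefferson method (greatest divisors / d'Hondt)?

Jefferson

Adams: P3 8, P8 12, P5 8, P1 6, P6 3, P4 10.
Jefferson: P3 8, P8 13, P5 8, P1 6, P6 2, P4 10.
P8 gets 12 under Adams and 13 under Jefferson.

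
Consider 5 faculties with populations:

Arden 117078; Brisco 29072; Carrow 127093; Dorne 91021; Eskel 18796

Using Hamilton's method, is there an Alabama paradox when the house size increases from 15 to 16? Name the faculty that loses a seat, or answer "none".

At 15 seats: Arden 5, Brisco 1, Carrow 5, Dorne 3, Eskel 1.
At 16 seats: Arden 5, Brisco 1, Carrow 5, Dorne 4, Eskel 1.
No faculty's allocation decreased.

none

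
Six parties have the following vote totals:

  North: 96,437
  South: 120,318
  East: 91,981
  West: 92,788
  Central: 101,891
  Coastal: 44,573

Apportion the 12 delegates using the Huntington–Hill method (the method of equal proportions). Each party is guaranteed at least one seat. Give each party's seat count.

North 2; South 3; East 2; West 2; Central 2; Coastal 1

With divisor 45358: modified quotas North 2.126, South 2.653, East 2.028, West 2.046, Central 2.246, Coastal 0.983.
Geometric-mean thresholds: North √(2·3)=2.449, South √(2·3)=2.449, East √(2·3)=2.449, West √(2·3)=2.449, Central √(2·3)=2.449, Coastal (min 1).
Each quota rounded against its threshold gives North 2, South 3, East 2, West 2, Central 2, Coastal 1 (total 12).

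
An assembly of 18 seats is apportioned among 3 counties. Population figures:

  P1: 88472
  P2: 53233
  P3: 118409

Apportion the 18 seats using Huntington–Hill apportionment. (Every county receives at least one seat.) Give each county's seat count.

With divisor 14661: modified quotas P1 6.035, P2 3.631, P3 8.076.
Geometric-mean thresholds: P1 √(6·7)=6.481, P2 √(3·4)=3.464, P3 √(8·9)=8.485.
Each quota rounded against its threshold gives P1 6, P2 4, P3 8 (total 18).

P1 6, P2 4, P3 8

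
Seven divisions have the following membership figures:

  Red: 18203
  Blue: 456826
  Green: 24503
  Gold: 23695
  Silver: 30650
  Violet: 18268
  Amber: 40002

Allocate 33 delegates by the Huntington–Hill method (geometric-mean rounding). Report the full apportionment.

Red 1; Blue 25; Green 1; Gold 1; Silver 2; Violet 1; Amber 2

With divisor 18284: modified quotas Red 0.996, Blue 24.985, Green 1.340, Gold 1.296, Silver 1.676, Violet 0.999, Amber 2.188.
Geometric-mean thresholds: Red (min 1), Blue √(24·25)=24.495, Green √(1·2)=1.414, Gold √(1·2)=1.414, Silver √(1·2)=1.414, Violet (min 1), Amber √(2·3)=2.449.
Each quota rounded against its threshold gives Red 1, Blue 25, Green 1, Gold 1, Silver 2, Violet 1, Amber 2 (total 33).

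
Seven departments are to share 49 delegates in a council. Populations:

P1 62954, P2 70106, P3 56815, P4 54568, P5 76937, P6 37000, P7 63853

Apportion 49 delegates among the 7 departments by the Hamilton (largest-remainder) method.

Standard divisor: 422233 ÷ 49 = 8617.
Standard quotas: P1 7.3058, P2 8.1358, P3 6.5934, P4 6.3326, P5 8.9285, P6 4.2938, P7 7.4101.
Lower quotas: P1 7, P2 8, P3 6, P4 6, P5 8, P6 4, P7 7 (sum 46, leaving 3 seats).
Remainders in descending order: P5 0.9285, P3 0.5934, P7 0.4101, P4 0.3326, P1 0.3058, P6 0.2938, P2 0.1358.
The surplus seats go to P5, P3, P7.

P1=7; P2=8; P3=7; P4=6; P5=9; P6=4; P7=8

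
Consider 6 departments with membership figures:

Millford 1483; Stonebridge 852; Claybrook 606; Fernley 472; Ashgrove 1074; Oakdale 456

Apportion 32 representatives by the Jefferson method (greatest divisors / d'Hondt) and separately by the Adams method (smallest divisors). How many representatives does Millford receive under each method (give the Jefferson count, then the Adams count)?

Jefferson: Millford 10, Stonebridge 5, Claybrook 4, Fernley 3, Ashgrove 7, Oakdale 3.
Adams: Millford 9, Stonebridge 6, Claybrook 4, Fernley 3, Ashgrove 7, Oakdale 3.
Millford gets 10 under Jefferson and 9 under Adams.

10 and 9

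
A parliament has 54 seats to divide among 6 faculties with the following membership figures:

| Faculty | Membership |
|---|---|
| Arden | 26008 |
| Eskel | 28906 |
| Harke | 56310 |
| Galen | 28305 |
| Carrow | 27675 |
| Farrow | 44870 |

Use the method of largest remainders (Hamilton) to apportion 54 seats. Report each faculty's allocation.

Arden=7; Eskel=7; Harke=14; Galen=7; Carrow=7; Farrow=12

Total 212074; standard divisor 212074/54 ≈ 3927.296.
Standard quotas: Arden 6.6224, Eskel 7.3603, Harke 14.3381, Galen 7.2072, Carrow 7.0468, Farrow 11.4252.
Lower quotas: Arden 6, Eskel 7, Harke 14, Galen 7, Carrow 7, Farrow 11 (sum 52, leaving 2 seats).
Remainders in descending order: Arden 0.6224, Farrow 0.4252, Eskel 0.3603, Harke 0.3381, Galen 0.2072, Carrow 0.0468.
Largest remainders: Arden, Farrow receive the extra seats.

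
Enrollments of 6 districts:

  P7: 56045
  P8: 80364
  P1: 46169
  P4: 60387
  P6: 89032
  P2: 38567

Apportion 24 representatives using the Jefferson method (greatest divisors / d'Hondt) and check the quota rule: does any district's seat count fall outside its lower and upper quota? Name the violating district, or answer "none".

none

Standard quotas: P7 3.630, P8 5.205, P1 2.990, P4 3.911, P6 5.766, P2 2.498.
Jefferson allocation: P7 4, P8 5, P1 3, P4 4, P6 6, P2 2.
Every allocation lies between the lower and upper quota.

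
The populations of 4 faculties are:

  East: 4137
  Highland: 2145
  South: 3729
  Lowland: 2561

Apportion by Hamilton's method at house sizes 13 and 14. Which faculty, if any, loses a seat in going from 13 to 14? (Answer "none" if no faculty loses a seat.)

none

At 13 seats: East 4, Highland 2, South 4, Lowland 3.
At 14 seats: East 5, Highland 2, South 4, Lowland 3.
No faculty's allocation decreased.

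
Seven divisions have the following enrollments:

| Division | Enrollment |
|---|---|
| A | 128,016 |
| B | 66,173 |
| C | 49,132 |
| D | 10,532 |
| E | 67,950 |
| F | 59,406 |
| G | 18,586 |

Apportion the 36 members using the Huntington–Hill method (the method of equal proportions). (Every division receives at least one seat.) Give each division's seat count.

A: 12, B: 6, C: 4, D: 1, E: 6, F: 5, G: 2

With divisor 11064: modified quotas A 11.570, B 5.981, C 4.441, D 0.952, E 6.142, F 5.369, G 1.680.
Geometric-mean thresholds: A √(11·12)=11.489, B √(5·6)=5.477, C √(4·5)=4.472, D (min 1), E √(6·7)=6.481, F √(5·6)=5.477, G √(1·2)=1.414.
Each quota rounded against its threshold gives A 12, B 6, C 4, D 1, E 6, F 5, G 2 (total 36).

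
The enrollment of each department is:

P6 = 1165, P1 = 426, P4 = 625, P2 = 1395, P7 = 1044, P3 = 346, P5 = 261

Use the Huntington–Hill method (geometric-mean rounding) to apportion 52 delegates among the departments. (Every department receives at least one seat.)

With divisor 101: modified quotas P6 11.535, P1 4.218, P4 6.188, P2 13.812, P7 10.337, P3 3.426, P5 2.584.
Geometric-mean thresholds: P6 √(11·12)=11.489, P1 √(4·5)=4.472, P4 √(6·7)=6.481, P2 √(13·14)=13.491, P7 √(10·11)=10.488, P3 √(3·4)=3.464, P5 √(2·3)=2.449.
Each quota rounded against its threshold gives P6 12, P1 4, P4 6, P2 14, P7 10, P3 3, P5 3 (total 52).

P6 12; P1 4; P4 6; P2 14; P7 10; P3 3; P5 3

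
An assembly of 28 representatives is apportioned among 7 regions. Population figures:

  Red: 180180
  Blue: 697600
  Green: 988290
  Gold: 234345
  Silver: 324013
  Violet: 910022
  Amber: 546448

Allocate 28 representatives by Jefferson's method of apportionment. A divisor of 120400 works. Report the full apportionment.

Red 1, Blue 5, Green 8, Gold 1, Silver 2, Violet 7, Amber 4

With modified divisor 120400: modified quotas Red 1.497, Blue 5.794, Green 8.208, Gold 1.946, Silver 2.691, Violet 7.558, Amber 4.539.
Rounding down: Red 1, Blue 5, Green 8, Gold 1, Silver 2, Violet 7, Amber 4 (total 28).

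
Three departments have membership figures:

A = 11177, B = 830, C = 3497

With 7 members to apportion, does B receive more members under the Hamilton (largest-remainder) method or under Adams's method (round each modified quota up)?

Adams

Hamilton: A 5, B 0, C 2.
Adams: A 4, B 1, C 2.
B gets 0 under Hamilton and 1 under Adams.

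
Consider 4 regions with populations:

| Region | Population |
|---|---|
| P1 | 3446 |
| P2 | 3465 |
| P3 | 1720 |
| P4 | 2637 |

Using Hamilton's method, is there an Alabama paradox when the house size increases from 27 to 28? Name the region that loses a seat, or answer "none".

P4

At 27 seats: P1 8, P2 8, P3 4, P4 7.
At 28 seats: P1 9, P2 9, P3 4, P4 6.
P4 drops from 7 to 6.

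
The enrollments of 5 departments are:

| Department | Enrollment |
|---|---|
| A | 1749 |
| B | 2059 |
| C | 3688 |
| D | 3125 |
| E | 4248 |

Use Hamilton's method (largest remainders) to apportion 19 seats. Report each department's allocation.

Total 14869; standard divisor 14869/19 ≈ 782.579.
Standard quotas: A 2.235, B 2.631, C 4.713, D 3.993, E 5.428.
Lower quotas: A 2, B 2, C 4, D 3, E 5 (sum 16, leaving 3 seats).
Remainders in descending order: D 0.993, C 0.713, B 0.631, E 0.428, A 0.235.
Largest remainders: D, C, B receive the extra seats.

A: 2, B: 3, C: 5, D: 4, E: 5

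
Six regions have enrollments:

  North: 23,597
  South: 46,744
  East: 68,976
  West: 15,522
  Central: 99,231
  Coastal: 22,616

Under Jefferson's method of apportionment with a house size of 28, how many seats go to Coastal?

Standard divisor 276686/28 ≈ 9881.643; standard quotas: North 2.388, South 4.730, East 6.980, West 1.571, Central 10.042, Coastal 2.289.
Rounding down gives 2, 4, 6, 1, 10, 2 = 25 seats, so the divisor must be adjusted.
With modified divisor 8800: modified quotas North 2.681, South 5.312, East 7.838, West 1.764, Central 11.276, Coastal 2.570.
Rounding down: North 2, South 5, East 7, West 1, Central 11, Coastal 2 (total 28).
Coastal receives 2.

2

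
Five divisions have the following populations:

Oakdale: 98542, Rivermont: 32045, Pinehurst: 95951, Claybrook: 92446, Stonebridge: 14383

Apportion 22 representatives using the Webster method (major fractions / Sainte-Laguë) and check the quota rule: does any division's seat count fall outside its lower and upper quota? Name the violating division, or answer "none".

none

Standard quotas: Oakdale 6.503, Rivermont 2.115, Pinehurst 6.332, Claybrook 6.101, Stonebridge 0.949.
Webster allocation: Oakdale 7, Rivermont 2, Pinehurst 6, Claybrook 6, Stonebridge 1.
Every allocation lies between the lower and upper quota.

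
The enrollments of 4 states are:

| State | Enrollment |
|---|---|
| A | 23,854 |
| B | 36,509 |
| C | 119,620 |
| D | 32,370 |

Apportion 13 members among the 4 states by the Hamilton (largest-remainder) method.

A 2; B 2; C 7; D 2

The standard divisor is 212353/13 ≈ 16334.846.
Standard quotas: A 1.4603, B 2.2350, C 7.3230, D 1.9817.
Lower quotas: A 1, B 2, C 7, D 1 (sum 11, leaving 2 seats).
Remainders in descending order: D 0.9817, A 0.4603, C 0.3230, B 0.2350.
Largest remainders: D, A receive the extra seats.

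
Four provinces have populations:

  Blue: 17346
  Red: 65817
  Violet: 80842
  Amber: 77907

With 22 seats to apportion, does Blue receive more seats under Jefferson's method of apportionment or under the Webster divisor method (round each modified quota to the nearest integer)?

Jefferson: Blue 1, Red 6, Violet 8, Amber 7.
Webster: Blue 2, Red 6, Violet 7, Amber 7.
Blue gets 1 under Jefferson and 2 under Webster.

Webster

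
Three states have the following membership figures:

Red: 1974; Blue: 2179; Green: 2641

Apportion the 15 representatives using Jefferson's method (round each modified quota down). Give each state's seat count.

Red=4; Blue=5; Green=6

Standard divisor 6794/15 ≈ 452.933; standard quotas: Red 4.358, Blue 4.811, Green 5.831.
Rounding down gives 4, 4, 5 = 13 seats, so the divisor must be adjusted.
With modified divisor 400: modified quotas Red 4.935, Blue 5.447, Green 6.603.
Rounding down: Red 4, Blue 5, Green 6 (total 15).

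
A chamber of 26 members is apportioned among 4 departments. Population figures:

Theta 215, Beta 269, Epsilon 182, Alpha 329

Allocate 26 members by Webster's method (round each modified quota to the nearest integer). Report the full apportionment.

Standard divisor 995/26 ≈ 38.269; standard quotas: Theta 5.618, Beta 7.029, Epsilon 4.756, Alpha 8.597.
Rounding to the nearest integer gives 6, 7, 5, 9 = 27 seats, so the divisor must be adjusted.
With modified divisor 38.9: modified quotas Theta 5.527, Beta 6.915, Epsilon 4.679, Alpha 8.458.
Rounding to the nearest integer: Theta 6, Beta 7, Epsilon 5, Alpha 8 (total 26).

Theta 6, Beta 7, Epsilon 5, Alpha 8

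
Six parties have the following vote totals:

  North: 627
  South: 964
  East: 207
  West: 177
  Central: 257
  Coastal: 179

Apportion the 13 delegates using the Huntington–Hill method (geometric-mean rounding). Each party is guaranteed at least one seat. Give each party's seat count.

With divisor 181: modified quotas North 3.464, South 5.326, East 1.144, West 0.978, Central 1.420, Coastal 0.989.
Geometric-mean thresholds: North √(3·4)=3.464, South √(5·6)=5.477, East √(1·2)=1.414, West (min 1), Central √(1·2)=1.414, Coastal (min 1).
Each quota rounded against its threshold gives North 3, South 5, East 1, West 1, Central 2, Coastal 1 (total 13).

North 3, South 5, East 1, West 1, Central 2, Coastal 1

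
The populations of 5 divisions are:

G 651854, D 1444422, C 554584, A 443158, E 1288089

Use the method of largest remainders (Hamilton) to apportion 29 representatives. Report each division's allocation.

The standard divisor is 4382107/29 ≈ 151107.138.
Standard quotas: G 4.3139, D 9.5589, C 3.6701, A 2.9327, E 8.5243.
Lower quotas: G 4, D 9, C 3, A 2, E 8 (sum 26, leaving 3 seats).
Remainders in descending order: A 0.9327, C 0.6701, D 0.5589, E 0.5243, G 0.3139.
The surplus seats go to A, C, D.

G: 4, D: 10, C: 4, A: 3, E: 8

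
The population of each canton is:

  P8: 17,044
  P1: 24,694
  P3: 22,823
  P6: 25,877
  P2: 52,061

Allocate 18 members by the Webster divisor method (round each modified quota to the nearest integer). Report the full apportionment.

P8=2, P1=3, P3=3, P6=3, P2=7

Standard divisor 142499/18 ≈ 7916.611; standard quotas: P8 2.153, P1 3.119, P3 2.883, P6 3.269, P2 6.576.
Rounding to the nearest integer gives P8 2, P1 3, P3 3, P6 3, P2 7 — total 18, matching the house size, so no adjustment is needed.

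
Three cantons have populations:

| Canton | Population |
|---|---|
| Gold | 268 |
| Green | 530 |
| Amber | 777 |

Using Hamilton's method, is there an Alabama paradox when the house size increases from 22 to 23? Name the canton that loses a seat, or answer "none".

At 22 seats: Gold 4, Green 7, Amber 11.
At 23 seats: Gold 4, Green 8, Amber 11.
No canton's allocation decreased.

none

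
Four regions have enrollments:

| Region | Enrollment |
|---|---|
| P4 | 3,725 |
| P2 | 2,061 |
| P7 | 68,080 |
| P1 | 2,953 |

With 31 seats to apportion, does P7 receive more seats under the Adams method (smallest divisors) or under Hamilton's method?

Hamilton

Adams: P4 2, P2 1, P7 26, P1 2.
Hamilton: P4 2, P2 1, P7 27, P1 1.
P7 gets 26 under Adams and 27 under Hamilton.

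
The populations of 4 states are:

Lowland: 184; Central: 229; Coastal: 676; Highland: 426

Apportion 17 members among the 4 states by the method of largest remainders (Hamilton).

Standard divisor: 1515 ÷ 17 ≈ 89.118.
Standard quotas: Lowland 2.065, Central 2.570, Coastal 7.585, Highland 4.780.
Lower quotas: Lowland 2, Central 2, Coastal 7, Highland 4 (sum 15, leaving 2 seats).
Remainders in descending order: Highland 0.780, Coastal 0.585, Central 0.570, Lowland 0.065.
Largest remainders: Highland, Coastal receive the extra seats.

Lowland: 2; Central: 2; Coastal: 8; Highland: 5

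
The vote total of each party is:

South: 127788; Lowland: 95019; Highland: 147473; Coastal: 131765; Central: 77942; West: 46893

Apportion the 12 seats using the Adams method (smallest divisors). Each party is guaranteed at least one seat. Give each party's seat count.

Standard divisor 626880/12 ≈ 52240; standard quotas: South 2.446, Lowland 1.819, Highland 2.823, Coastal 2.522, Central 1.492, West 0.898.
Rounding up gives 3, 2, 3, 3, 2, 1 = 14 seats, so the divisor must be adjusted.
With modified divisor 69800: modified quotas South 1.831, Lowland 1.361, Highland 2.113, Coastal 1.888, Central 1.117, West 0.672.
Rounding up: South 2, Lowland 2, Highland 3, Coastal 2, Central 2, West 1 (total 12).

South 2, Lowland 2, Highland 3, Coastal 2, Central 2, West 1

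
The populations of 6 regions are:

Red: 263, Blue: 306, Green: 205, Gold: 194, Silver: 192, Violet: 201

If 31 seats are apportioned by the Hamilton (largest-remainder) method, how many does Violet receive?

Standard divisor: 1361 ÷ 31 ≈ 43.903.
Standard quotas: Red 5.990, Blue 6.970, Green 4.669, Gold 4.419, Silver 4.373, Violet 4.578.
Lower quotas: Red 5, Blue 6, Green 4, Gold 4, Silver 4, Violet 4 (sum 27, leaving 4 seats).
Remainders in descending order: Red 0.990, Blue 0.970, Green 0.669, Violet 0.578, Gold 0.419, Silver 0.373.
The surplus seats go to Red, Blue, Green, Violet.
Violet receives 5.

5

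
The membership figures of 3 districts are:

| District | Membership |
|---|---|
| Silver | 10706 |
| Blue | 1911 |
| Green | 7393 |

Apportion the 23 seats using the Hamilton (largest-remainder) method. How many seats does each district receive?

Silver 12, Blue 2, Green 9

Standard divisor: 20010 ÷ 23 = 870.
Standard quotas: Silver 12.3057, Blue 2.1966, Green 8.4977.
Lower quotas: Silver 12, Blue 2, Green 8 (sum 22, leaving 1 seat).
Remainders in descending order: Green 0.4977, Silver 0.3057, Blue 0.1966.
Largest remainder: Green receives the extra seat.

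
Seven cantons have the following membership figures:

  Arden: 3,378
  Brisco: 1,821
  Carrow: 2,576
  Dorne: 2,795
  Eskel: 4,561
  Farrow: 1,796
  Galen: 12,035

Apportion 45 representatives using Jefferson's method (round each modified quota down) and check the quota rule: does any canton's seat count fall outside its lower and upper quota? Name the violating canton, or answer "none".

Galen

Standard quotas: Arden 5.249, Brisco 2.829, Carrow 4.002, Dorne 4.343, Eskel 7.087, Farrow 2.791, Galen 18.700.
Jefferson allocation: Arden 5, Brisco 3, Carrow 4, Dorne 4, Eskel 7, Farrow 2, Galen 20.
Galen has quota 18.700 (lower 18, upper 19) but receives 20 — outside the quota interval.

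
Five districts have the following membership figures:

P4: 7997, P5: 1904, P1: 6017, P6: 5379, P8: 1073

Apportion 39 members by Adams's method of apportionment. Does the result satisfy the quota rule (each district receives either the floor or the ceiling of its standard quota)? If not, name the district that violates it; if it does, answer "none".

Standard quotas: P4 13.942, P5 3.319, P1 10.490, P6 9.378, P8 1.871.
Adams allocation: P4 14, P5 4, P1 10, P6 9, P8 2.
Every allocation lies between the lower and upper quota.

none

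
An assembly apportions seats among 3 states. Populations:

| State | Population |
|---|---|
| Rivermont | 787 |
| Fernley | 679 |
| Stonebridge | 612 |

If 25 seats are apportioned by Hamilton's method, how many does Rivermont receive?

The standard divisor is 2078/25 ≈ 83.12.
Standard quotas: Rivermont 9.468, Fernley 8.169, Stonebridge 7.363.
Lower quotas: Rivermont 9, Fernley 8, Stonebridge 7 (sum 24, leaving 1 seat).
Remainders in descending order: Rivermont 0.468, Stonebridge 0.363, Fernley 0.169.
The surplus seat goes to Rivermont.
Rivermont receives 10.

10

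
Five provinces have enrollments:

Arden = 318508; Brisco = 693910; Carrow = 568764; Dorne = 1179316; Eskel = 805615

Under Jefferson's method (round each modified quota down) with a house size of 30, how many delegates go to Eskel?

Standard divisor 3566113/30 ≈ 118870.433; standard quotas: Arden 2.679, Brisco 5.838, Carrow 4.785, Dorne 9.921, Eskel 6.777.
Rounding down gives 2, 5, 4, 9, 6 = 26 seats, so the divisor must be adjusted.
With modified divisor 110500: modified quotas Arden 2.882, Brisco 6.280, Carrow 5.147, Dorne 10.673, Eskel 7.291.
Rounding down: Arden 2, Brisco 6, Carrow 5, Dorne 10, Eskel 7 (total 30).
Eskel receives 7.

7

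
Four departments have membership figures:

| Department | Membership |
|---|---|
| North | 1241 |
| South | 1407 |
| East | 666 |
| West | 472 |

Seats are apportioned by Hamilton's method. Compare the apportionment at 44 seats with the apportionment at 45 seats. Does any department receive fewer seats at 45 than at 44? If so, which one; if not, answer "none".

At 44 seats: North 14, South 16, East 8, West 6.
At 45 seats: North 15, South 17, East 8, West 5.
West drops from 6 to 5.

West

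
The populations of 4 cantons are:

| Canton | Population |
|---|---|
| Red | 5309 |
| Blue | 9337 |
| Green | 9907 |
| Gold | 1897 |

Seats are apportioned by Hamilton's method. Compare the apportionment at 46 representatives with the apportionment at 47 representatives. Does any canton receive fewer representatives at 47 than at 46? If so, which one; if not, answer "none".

At 46 seats: Red 9, Blue 16, Green 17, Gold 4.
At 47 seats: Red 9, Blue 17, Green 18, Gold 3.
Gold drops from 4 to 3.

Gold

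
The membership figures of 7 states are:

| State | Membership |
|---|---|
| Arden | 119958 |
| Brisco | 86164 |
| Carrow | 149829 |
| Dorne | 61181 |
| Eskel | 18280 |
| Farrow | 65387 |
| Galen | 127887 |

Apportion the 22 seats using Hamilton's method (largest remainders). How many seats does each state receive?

Arden 4; Brisco 3; Carrow 5; Dorne 2; Eskel 1; Farrow 2; Galen 5

Standard divisor: 628686 ÷ 22 ≈ 28576.636.
Standard quotas: Arden 4.1978, Brisco 3.0152, Carrow 5.2431, Dorne 2.1409, Eskel 0.6397, Farrow 2.2881, Galen 4.4752.
Lower quotas: Arden 4, Brisco 3, Carrow 5, Dorne 2, Eskel 0, Farrow 2, Galen 4 (sum 20, leaving 2 seats).
Remainders in descending order: Eskel 0.6397, Galen 0.4752, Farrow 0.2881, Carrow 0.2431, Arden 0.1978, Dorne 0.1409, Brisco 0.0152.
The surplus seats go to Eskel, Galen.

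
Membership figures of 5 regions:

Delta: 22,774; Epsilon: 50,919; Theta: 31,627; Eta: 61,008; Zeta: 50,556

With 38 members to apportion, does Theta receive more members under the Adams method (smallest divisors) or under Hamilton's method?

Adams: Delta 4, Epsilon 9, Theta 6, Eta 10, Zeta 9.
Hamilton: Delta 4, Epsilon 9, Theta 5, Eta 11, Zeta 9.
Theta gets 6 under Adams and 5 under Hamilton.

Adams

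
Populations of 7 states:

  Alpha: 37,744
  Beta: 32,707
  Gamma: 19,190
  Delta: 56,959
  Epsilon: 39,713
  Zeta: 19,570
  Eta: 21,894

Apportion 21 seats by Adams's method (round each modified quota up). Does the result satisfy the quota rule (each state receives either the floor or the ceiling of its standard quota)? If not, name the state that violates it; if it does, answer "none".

none

Standard quotas: Alpha 3.480, Beta 3.015, Gamma 1.769, Delta 5.251, Epsilon 3.661, Zeta 1.804, Eta 2.019.
Adams allocation: Alpha 3, Beta 3, Gamma 2, Delta 5, Epsilon 4, Zeta 2, Eta 2.
Every allocation lies between the lower and upper quota.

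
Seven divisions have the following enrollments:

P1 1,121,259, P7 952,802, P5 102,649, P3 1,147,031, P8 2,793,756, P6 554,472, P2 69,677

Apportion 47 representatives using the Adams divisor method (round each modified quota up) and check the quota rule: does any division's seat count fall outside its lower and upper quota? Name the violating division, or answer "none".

P8

Standard quotas: P1 7.817, P7 6.643, P5 0.716, P3 7.997, P8 19.477, P6 3.866, P2 0.486.
Adams allocation: P1 8, P7 7, P5 1, P3 8, P8 18, P6 4, P2 1.
P8 has quota 19.477 (lower 19, upper 20) but receives 18 — outside the quota interval.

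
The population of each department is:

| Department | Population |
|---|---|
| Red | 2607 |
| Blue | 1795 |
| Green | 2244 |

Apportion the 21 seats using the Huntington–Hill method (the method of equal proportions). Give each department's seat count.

With divisor 317: modified quotas Red 8.224, Blue 5.662, Green 7.079.
Geometric-mean thresholds: Red √(8·9)=8.485, Blue √(5·6)=5.477, Green √(7·8)=7.483.
Each quota rounded against its threshold gives Red 8, Blue 6, Green 7 (total 21).

Red=8, Blue=6, Green=7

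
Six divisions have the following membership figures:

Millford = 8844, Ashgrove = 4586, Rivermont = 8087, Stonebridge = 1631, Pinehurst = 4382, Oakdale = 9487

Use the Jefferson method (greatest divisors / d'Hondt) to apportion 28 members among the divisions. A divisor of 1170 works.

With modified divisor 1170: modified quotas Millford 7.559, Ashgrove 3.920, Rivermont 6.912, Stonebridge 1.394, Pinehurst 3.745, Oakdale 8.109.
Rounding down: Millford 7, Ashgrove 3, Rivermont 6, Stonebridge 1, Pinehurst 3, Oakdale 8 (total 28).

Millford 7, Ashgrove 3, Rivermont 6, Stonebridge 1, Pinehurst 3, Oakdale 8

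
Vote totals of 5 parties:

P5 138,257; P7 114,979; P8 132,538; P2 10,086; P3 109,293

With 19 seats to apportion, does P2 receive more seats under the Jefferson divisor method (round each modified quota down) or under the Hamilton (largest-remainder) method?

Jefferson: P5 6, P7 4, P8 5, P2 0, P3 4.
Hamilton: P5 5, P7 4, P8 5, P2 1, P3 4.
P2 gets 0 under Jefferson and 1 under Hamilton.

Hamilton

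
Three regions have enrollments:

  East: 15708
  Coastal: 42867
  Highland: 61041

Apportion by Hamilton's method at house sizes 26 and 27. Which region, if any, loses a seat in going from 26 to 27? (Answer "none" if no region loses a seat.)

East

At 26 seats: East 4, Coastal 9, Highland 13.
At 27 seats: East 3, Coastal 10, Highland 14.
East drops from 4 to 3.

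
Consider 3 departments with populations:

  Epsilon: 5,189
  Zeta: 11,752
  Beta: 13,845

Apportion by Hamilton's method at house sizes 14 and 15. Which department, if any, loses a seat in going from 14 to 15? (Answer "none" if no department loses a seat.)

At 14 seats: Epsilon 3, Zeta 5, Beta 6.
At 15 seats: Epsilon 2, Zeta 6, Beta 7.
Epsilon drops from 3 to 2.

Epsilon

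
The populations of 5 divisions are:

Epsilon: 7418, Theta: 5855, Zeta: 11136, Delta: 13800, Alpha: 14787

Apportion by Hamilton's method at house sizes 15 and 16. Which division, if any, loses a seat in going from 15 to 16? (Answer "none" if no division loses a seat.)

At 15 seats: Epsilon 2, Theta 2, Zeta 3, Delta 4, Alpha 4.
At 16 seats: Epsilon 2, Theta 2, Zeta 3, Delta 4, Alpha 5.
No division's allocation decreased.

none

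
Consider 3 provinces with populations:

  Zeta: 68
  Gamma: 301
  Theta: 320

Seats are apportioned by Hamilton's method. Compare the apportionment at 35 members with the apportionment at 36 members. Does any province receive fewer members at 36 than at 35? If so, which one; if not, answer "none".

Zeta

At 35 seats: Zeta 4, Gamma 15, Theta 16.
At 36 seats: Zeta 3, Gamma 16, Theta 17.
Zeta drops from 4 to 3.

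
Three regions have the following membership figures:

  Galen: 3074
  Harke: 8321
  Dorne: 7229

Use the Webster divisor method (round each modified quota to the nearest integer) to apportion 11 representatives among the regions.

Galen=2; Harke=5; Dorne=4

Standard divisor 18624/11 ≈ 1693.091; standard quotas: Galen 1.816, Harke 4.915, Dorne 4.270.
Rounding to the nearest integer gives Galen 2, Harke 5, Dorne 4 — total 11, matching the house size, so no adjustment is needed.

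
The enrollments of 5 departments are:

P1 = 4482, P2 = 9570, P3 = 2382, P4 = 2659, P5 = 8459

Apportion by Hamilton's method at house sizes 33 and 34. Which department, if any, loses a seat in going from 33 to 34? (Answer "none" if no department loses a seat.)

At 33 seats: P1 5, P2 12, P3 3, P4 3, P5 10.
At 34 seats: P1 6, P2 12, P3 3, P4 3, P5 10.
No department's allocation decreased.

none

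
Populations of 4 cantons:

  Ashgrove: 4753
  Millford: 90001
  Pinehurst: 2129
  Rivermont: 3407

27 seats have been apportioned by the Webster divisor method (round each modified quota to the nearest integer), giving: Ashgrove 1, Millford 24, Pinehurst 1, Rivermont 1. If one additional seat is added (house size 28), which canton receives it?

Millford

Priority for the next seat is population ÷ (current seats + 0.5).
Priorities: Ashgrove 3168.667, Millford 3673.510, Pinehurst 1419.333, Rivermont 2271.333.
Highest priority: Millford.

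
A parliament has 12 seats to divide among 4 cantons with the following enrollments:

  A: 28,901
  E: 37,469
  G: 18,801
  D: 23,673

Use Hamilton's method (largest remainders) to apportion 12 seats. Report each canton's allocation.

A=3, E=4, G=2, D=3

The standard divisor is 108844/12 ≈ 9070.333.
Standard quotas: A 3.1863, E 4.1309, G 2.0728, D 2.6099.
Lower quotas: A 3, E 4, G 2, D 2 (sum 11, leaving 1 seat).
Remainders in descending order: D 0.6099, A 0.1863, E 0.1309, G 0.0728.
Largest remainder: D receives the extra seat.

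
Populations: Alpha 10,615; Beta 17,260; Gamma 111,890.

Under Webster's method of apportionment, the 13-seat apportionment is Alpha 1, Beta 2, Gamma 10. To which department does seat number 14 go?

Gamma

Priority for the next seat is population ÷ (current seats + 0.5).
Priorities: Alpha 7076.667, Beta 6904.000, Gamma 10656.190.
Highest priority: Gamma.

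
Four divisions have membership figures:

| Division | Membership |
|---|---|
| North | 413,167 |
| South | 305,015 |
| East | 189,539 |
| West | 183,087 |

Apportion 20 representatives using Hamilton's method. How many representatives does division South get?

Total 1090808; standard divisor 1090808/20 ≈ 54540.4.
Standard quotas: North 7.5754, South 5.5925, East 3.4752, West 3.3569.
Lower quotas: North 7, South 5, East 3, West 3 (sum 18, leaving 2 seats).
Remainders in descending order: South 0.5925, North 0.5754, East 0.4752, West 0.3569.
Largest remainders: South, North receive the extra seats.
South receives 6.

6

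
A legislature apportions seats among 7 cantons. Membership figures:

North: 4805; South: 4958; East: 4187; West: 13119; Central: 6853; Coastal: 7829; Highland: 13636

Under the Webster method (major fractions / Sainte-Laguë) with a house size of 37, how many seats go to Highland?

Standard divisor 55387/37 ≈ 1496.946; standard quotas: North 3.210, South 3.312, East 2.797, West 8.764, Central 4.578, Coastal 5.230, Highland 9.109.
Rounding to the nearest integer gives North 3, South 3, East 3, West 9, Central 5, Coastal 5, Highland 9 — total 37, matching the house size, so no adjustment is needed.
Highland receives 9.

9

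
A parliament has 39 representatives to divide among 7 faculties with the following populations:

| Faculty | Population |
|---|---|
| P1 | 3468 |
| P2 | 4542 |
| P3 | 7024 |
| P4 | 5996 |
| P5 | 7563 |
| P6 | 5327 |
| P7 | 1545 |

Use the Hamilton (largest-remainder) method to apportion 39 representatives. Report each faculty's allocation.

Standard divisor: 35465 ÷ 39 ≈ 909.359.
Standard quotas: P1 3.8137, P2 4.9947, P3 7.7241, P4 6.5937, P5 8.3168, P6 5.8580, P7 1.6990.
Lower quotas: P1 3, P2 4, P3 7, P4 6, P5 8, P6 5, P7 1 (sum 34, leaving 5 seats).
Remainders in descending order: P2 0.9947, P6 0.8580, P1 0.8137, P3 0.7241, P7 0.6990, P4 0.5937, P5 0.3168.
Largest remainders: P2, P6, P1, P3, P7 receive the extra seats.

P1: 4; P2: 5; P3: 8; P4: 6; P5: 8; P6: 6; P7: 2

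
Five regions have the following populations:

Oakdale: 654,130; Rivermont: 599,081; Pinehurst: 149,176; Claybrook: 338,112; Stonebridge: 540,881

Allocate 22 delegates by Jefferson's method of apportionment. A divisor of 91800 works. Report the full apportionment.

With modified divisor 91800: modified quotas Oakdale 7.126, Rivermont 6.526, Pinehurst 1.625, Claybrook 3.683, Stonebridge 5.892.
Rounding down: Oakdale 7, Rivermont 6, Pinehurst 1, Claybrook 3, Stonebridge 5 (total 22).

Oakdale=7, Rivermont=6, Pinehurst=1, Claybrook=3, Stonebridge=5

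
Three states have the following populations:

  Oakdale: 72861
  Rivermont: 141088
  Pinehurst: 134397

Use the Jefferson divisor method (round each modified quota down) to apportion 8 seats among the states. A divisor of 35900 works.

With modified divisor 35900: modified quotas Oakdale 2.030, Rivermont 3.930, Pinehurst 3.744.
Rounding down: Oakdale 2, Rivermont 3, Pinehurst 3 (total 8).

Oakdale 2, Rivermont 3, Pinehurst 3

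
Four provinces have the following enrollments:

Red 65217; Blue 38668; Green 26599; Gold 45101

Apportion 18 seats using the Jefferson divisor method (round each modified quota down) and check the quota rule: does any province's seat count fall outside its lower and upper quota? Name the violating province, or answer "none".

Standard quotas: Red 6.686, Blue 3.964, Green 2.727, Gold 4.624.
Jefferson allocation: Red 7, Blue 4, Green 2, Gold 5.
Every allocation lies between the lower and upper quota.

none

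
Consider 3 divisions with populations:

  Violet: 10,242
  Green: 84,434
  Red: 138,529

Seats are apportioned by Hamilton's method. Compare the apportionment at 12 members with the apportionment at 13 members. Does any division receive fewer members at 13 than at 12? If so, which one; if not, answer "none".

Violet

At 12 seats: Violet 1, Green 4, Red 7.
At 13 seats: Violet 0, Green 5, Red 8.
Violet drops from 1 to 0.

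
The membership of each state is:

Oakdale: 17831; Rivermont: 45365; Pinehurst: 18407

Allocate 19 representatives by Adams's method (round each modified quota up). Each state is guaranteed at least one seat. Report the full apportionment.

Standard divisor 81603/19 ≈ 4294.895; standard quotas: Oakdale 4.152, Rivermont 10.563, Pinehurst 4.286.
Rounding up gives 5, 11, 5 = 21 seats, so the divisor must be adjusted.
With modified divisor 4570: modified quotas Oakdale 3.902, Rivermont 9.927, Pinehurst 4.028.
Rounding up: Oakdale 4, Rivermont 10, Pinehurst 5 (total 19).

Oakdale=4, Rivermont=10, Pinehurst=5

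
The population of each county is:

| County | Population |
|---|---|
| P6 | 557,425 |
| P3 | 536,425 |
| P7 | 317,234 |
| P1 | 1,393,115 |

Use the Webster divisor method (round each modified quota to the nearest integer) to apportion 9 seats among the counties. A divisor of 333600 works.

With modified divisor 333600: modified quotas P6 1.671, P3 1.608, P7 0.951, P1 4.176.
Rounding to the nearest integer: P6 2, P3 2, P7 1, P1 4 (total 9).

P6 2; P3 2; P7 1; P1 4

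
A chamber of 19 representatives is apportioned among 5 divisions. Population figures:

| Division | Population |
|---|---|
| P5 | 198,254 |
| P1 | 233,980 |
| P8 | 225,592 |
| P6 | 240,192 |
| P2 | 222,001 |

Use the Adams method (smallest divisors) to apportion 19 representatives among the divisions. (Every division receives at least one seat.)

Standard divisor 1120019/19 ≈ 58948.368; standard quotas: P5 3.363, P1 3.969, P8 3.827, P6 4.075, P2 3.766.
Rounding up gives 4, 4, 4, 5, 4 = 21 seats, so the divisor must be adjusted.
With modified divisor 70000: modified quotas P5 2.832, P1 3.343, P8 3.223, P6 3.431, P2 3.171.
Rounding up: P5 3, P1 4, P8 4, P6 4, P2 4 (total 19).

P5: 3, P1: 4, P8: 4, P6: 4, P2: 4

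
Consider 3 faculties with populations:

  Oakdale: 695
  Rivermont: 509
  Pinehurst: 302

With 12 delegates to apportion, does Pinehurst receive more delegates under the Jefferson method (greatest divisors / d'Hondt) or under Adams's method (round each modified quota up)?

Adams

Jefferson: Oakdale 6, Rivermont 4, Pinehurst 2.
Adams: Oakdale 5, Rivermont 4, Pinehurst 3.
Pinehurst gets 2 under Jefferson and 3 under Adams.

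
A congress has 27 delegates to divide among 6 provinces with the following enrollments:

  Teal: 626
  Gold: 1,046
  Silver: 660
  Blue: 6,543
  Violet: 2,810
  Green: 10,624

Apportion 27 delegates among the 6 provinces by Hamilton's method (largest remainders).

The standard divisor is 22309/27 ≈ 826.259.
Standard quotas: Teal 0.7576, Gold 1.2659, Silver 0.7988, Blue 7.9188, Violet 3.4009, Green 12.8579.
Lower quotas: Teal 0, Gold 1, Silver 0, Blue 7, Violet 3, Green 12 (sum 23, leaving 4 seats).
Remainders in descending order: Blue 0.9188, Green 0.8579, Silver 0.7988, Teal 0.7576, Violet 0.4009, Gold 0.2659.
The surplus seats go to Blue, Green, Silver, Teal.

Teal=1, Gold=1, Silver=1, Blue=8, Violet=3, Green=13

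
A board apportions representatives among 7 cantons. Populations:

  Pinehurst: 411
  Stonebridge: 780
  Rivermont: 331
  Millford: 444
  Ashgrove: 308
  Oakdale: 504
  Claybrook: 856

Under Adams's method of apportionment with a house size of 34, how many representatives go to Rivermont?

Standard divisor 3634/34 ≈ 106.882; standard quotas: Pinehurst 3.845, Stonebridge 7.298, Rivermont 3.097, Millford 4.154, Ashgrove 2.882, Oakdale 4.715, Claybrook 8.009.
Rounding up gives 4, 8, 4, 5, 3, 5, 9 = 38 seats, so the divisor must be adjusted.
With modified divisor 120: modified quotas Pinehurst 3.425, Stonebridge 6.500, Rivermont 2.758, Millford 3.700, Ashgrove 2.567, Oakdale 4.200, Claybrook 7.133.
Rounding up: Pinehurst 4, Stonebridge 7, Rivermont 3, Millford 4, Ashgrove 3, Oakdale 5, Claybrook 8 (total 34).
Rivermont receives 3.

3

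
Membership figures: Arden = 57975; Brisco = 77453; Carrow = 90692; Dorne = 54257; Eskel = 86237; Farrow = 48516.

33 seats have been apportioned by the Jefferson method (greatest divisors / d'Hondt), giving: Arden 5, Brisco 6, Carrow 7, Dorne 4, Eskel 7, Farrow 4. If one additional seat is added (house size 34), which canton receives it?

Carrow

Priority for the next seat is population ÷ (current seats + 1).
Priorities: Arden 9662.500, Brisco 11064.714, Carrow 11336.500, Dorne 10851.400, Eskel 10779.625, Farrow 9703.200.
Highest priority: Carrow.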